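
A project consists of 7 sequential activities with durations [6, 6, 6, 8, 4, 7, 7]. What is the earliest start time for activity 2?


Activity 2 starts after activities 1 through 1 complete.
Predecessor durations: [6]
ES = 6 = 6

6


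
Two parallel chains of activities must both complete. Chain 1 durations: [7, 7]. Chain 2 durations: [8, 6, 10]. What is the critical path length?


Path A total = 7 + 7 = 14
Path B total = 8 + 6 + 10 = 24
Critical path = longest path = max(14, 24) = 24

24


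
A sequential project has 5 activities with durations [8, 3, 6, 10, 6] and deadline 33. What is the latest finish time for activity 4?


LF(activity 4) = deadline - sum of successor durations
Successors: activities 5 through 5 with durations [6]
Sum of successor durations = 6
LF = 33 - 6 = 27

27


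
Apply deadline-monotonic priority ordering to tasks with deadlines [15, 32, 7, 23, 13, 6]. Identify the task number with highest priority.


Sort tasks by relative deadline (ascending):
  Task 6: deadline = 6
  Task 3: deadline = 7
  Task 5: deadline = 13
  Task 1: deadline = 15
  Task 4: deadline = 23
  Task 2: deadline = 32
Priority order (highest first): [6, 3, 5, 1, 4, 2]
Highest priority task = 6

6


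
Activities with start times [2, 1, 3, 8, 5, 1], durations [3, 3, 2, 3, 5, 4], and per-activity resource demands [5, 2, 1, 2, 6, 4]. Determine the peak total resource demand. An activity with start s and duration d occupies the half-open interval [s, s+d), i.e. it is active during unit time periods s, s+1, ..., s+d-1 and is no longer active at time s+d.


Each activity i is active on [start_i, start_i + duration_i).
Compute total resource usage per time slot:
  t=0: active resources = [], total = 0
  t=1: active resources = [2, 4], total = 6
  t=2: active resources = [5, 2, 4], total = 11
  t=3: active resources = [5, 2, 1, 4], total = 12
  t=4: active resources = [5, 1, 4], total = 10
  t=5: active resources = [6], total = 6
  t=6: active resources = [6], total = 6
  t=7: active resources = [6], total = 6
  t=8: active resources = [2, 6], total = 8
  t=9: active resources = [2, 6], total = 8
  t=10: active resources = [2], total = 2
Peak resource demand = 12

12


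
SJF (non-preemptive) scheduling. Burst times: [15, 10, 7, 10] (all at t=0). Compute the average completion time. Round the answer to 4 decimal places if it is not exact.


SJF order (ascending): [7, 10, 10, 15]
Completion times:
  Job 1: burst=7, C=7
  Job 2: burst=10, C=17
  Job 3: burst=10, C=27
  Job 4: burst=15, C=42
Average completion = 93/4 = 23.25

23.25


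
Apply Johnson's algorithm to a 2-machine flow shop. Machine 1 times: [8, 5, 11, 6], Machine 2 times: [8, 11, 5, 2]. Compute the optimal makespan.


Apply Johnson's rule:
  Group 1 (a <= b): [(2, 5, 11), (1, 8, 8)]
  Group 2 (a > b): [(3, 11, 5), (4, 6, 2)]
Optimal job order: [2, 1, 3, 4]
Schedule:
  Job 2: M1 done at 5, M2 done at 16
  Job 1: M1 done at 13, M2 done at 24
  Job 3: M1 done at 24, M2 done at 29
  Job 4: M1 done at 30, M2 done at 32
Makespan = 32

32


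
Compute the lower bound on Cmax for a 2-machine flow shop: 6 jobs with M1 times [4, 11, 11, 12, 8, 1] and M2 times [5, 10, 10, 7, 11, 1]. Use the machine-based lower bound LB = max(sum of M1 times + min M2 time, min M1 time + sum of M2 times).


LB1 = sum(M1 times) + min(M2 times) = 47 + 1 = 48
LB2 = min(M1 times) + sum(M2 times) = 1 + 44 = 45
Lower bound = max(LB1, LB2) = max(48, 45) = 48

48


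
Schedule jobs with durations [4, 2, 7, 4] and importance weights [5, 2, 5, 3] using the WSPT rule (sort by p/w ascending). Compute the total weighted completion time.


Compute p/w ratios and sort ascending (WSPT): [(4, 5), (2, 2), (4, 3), (7, 5)]
Compute weighted completion times:
  Job (p=4,w=5): C=4, w*C=5*4=20
  Job (p=2,w=2): C=6, w*C=2*6=12
  Job (p=4,w=3): C=10, w*C=3*10=30
  Job (p=7,w=5): C=17, w*C=5*17=85
Total weighted completion time = 147

147


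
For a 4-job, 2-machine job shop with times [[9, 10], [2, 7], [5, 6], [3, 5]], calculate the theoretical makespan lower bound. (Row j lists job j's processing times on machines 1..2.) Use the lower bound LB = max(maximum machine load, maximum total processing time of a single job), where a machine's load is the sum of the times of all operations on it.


Machine loads:
  Machine 1: 9 + 2 + 5 + 3 = 19
  Machine 2: 10 + 7 + 6 + 5 = 28
Max machine load = 28
Job totals:
  Job 1: 19
  Job 2: 9
  Job 3: 11
  Job 4: 8
Max job total = 19
Lower bound = max(28, 19) = 28

28


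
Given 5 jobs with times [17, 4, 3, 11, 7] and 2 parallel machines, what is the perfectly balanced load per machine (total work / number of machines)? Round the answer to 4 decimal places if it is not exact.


Total processing time = 17 + 4 + 3 + 11 + 7 = 42
Number of machines = 2
Ideal balanced load = 42 / 2 = 21.0

21.0


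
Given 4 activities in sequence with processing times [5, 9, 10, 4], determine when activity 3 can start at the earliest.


Activity 3 starts after activities 1 through 2 complete.
Predecessor durations: [5, 9]
ES = 5 + 9 = 14

14


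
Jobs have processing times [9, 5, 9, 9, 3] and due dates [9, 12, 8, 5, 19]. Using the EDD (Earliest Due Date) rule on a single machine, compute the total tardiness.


Sort by due date (EDD order): [(9, 5), (9, 8), (9, 9), (5, 12), (3, 19)]
Compute completion times and tardiness:
  Job 1: p=9, d=5, C=9, tardiness=max(0,9-5)=4
  Job 2: p=9, d=8, C=18, tardiness=max(0,18-8)=10
  Job 3: p=9, d=9, C=27, tardiness=max(0,27-9)=18
  Job 4: p=5, d=12, C=32, tardiness=max(0,32-12)=20
  Job 5: p=3, d=19, C=35, tardiness=max(0,35-19)=16
Total tardiness = 68

68


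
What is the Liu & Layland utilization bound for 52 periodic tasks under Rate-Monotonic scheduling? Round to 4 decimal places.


Compute 2^(1/52) = 1.0134189907
Subtract 1: 1.0134189907 - 1 = 0.0134189907
Multiply by n: 52 * 0.0134189907 = 0.6977875164
Round to 4 dp: 0.6978

0.6978


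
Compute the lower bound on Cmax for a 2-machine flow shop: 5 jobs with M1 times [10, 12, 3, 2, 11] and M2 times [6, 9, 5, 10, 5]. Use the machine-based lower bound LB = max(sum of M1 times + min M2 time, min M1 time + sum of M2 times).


LB1 = sum(M1 times) + min(M2 times) = 38 + 5 = 43
LB2 = min(M1 times) + sum(M2 times) = 2 + 35 = 37
Lower bound = max(LB1, LB2) = max(43, 37) = 43

43


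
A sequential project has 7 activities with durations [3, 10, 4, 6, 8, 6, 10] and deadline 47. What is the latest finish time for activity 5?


LF(activity 5) = deadline - sum of successor durations
Successors: activities 6 through 7 with durations [6, 10]
Sum of successor durations = 16
LF = 47 - 16 = 31

31


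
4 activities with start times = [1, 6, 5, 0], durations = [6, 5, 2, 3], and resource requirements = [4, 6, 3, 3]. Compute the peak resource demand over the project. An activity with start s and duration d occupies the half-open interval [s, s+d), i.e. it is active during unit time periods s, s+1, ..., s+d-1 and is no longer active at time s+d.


Each activity i is active on [start_i, start_i + duration_i).
Compute total resource usage per time slot:
  t=0: active resources = [3], total = 3
  t=1: active resources = [4, 3], total = 7
  t=2: active resources = [4, 3], total = 7
  t=3: active resources = [4], total = 4
  t=4: active resources = [4], total = 4
  t=5: active resources = [4, 3], total = 7
  t=6: active resources = [4, 6, 3], total = 13
  t=7: active resources = [6], total = 6
  t=8: active resources = [6], total = 6
  t=9: active resources = [6], total = 6
  t=10: active resources = [6], total = 6
Peak resource demand = 13

13


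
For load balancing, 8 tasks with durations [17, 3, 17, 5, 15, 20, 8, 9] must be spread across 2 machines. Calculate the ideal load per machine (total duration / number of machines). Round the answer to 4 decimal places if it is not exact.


Total processing time = 17 + 3 + 17 + 5 + 15 + 20 + 8 + 9 = 94
Number of machines = 2
Ideal balanced load = 94 / 2 = 47.0

47.0


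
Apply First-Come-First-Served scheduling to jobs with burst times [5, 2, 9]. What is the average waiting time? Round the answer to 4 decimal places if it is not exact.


FCFS order (as given): [5, 2, 9]
Waiting times:
  Job 1: wait = 0
  Job 2: wait = 5
  Job 3: wait = 7
Sum of waiting times = 12
Average waiting time = 12/3 = 4.0

4.0


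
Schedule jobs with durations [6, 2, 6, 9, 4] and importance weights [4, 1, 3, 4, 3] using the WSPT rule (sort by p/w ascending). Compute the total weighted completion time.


Compute p/w ratios and sort ascending (WSPT): [(4, 3), (6, 4), (2, 1), (6, 3), (9, 4)]
Compute weighted completion times:
  Job (p=4,w=3): C=4, w*C=3*4=12
  Job (p=6,w=4): C=10, w*C=4*10=40
  Job (p=2,w=1): C=12, w*C=1*12=12
  Job (p=6,w=3): C=18, w*C=3*18=54
  Job (p=9,w=4): C=27, w*C=4*27=108
Total weighted completion time = 226

226


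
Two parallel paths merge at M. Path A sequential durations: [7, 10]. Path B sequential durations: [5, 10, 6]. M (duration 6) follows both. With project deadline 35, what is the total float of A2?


Forward pass: ES(A2) = sum of predecessors on chain A = 7
EF = ES + duration = 7 + 10 = 17
Backward pass: LF(M) = deadline = 35; LS(M) = 35 - 6 = 29
LF(A2) = LS(M) - sum(successors on chain A) = 29 - 0 = 29
LS = LF - duration = 29 - 10 = 19
Total float = LS - ES = 19 - 7 = 12

12


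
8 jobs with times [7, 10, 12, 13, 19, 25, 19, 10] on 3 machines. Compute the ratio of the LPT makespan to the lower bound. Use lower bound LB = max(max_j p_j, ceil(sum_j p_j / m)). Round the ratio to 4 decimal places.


LPT order: [25, 19, 19, 13, 12, 10, 10, 7]
Machine loads after assignment: [35, 39, 41]
LPT makespan = 41
Lower bound = max(max_job, ceil(total/3)) = max(25, 39) = 39
Ratio = 41 / 39 = 1.0513

1.0513


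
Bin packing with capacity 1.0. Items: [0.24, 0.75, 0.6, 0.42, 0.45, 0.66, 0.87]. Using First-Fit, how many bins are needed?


Place items sequentially using First-Fit:
  Item 0.24 -> new Bin 1
  Item 0.75 -> Bin 1 (now 0.99)
  Item 0.6 -> new Bin 2
  Item 0.42 -> new Bin 3
  Item 0.45 -> Bin 3 (now 0.87)
  Item 0.66 -> new Bin 4
  Item 0.87 -> new Bin 5
Total bins used = 5

5


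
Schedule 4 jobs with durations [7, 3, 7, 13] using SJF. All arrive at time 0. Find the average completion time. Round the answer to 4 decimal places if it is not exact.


SJF order (ascending): [3, 7, 7, 13]
Completion times:
  Job 1: burst=3, C=3
  Job 2: burst=7, C=10
  Job 3: burst=7, C=17
  Job 4: burst=13, C=30
Average completion = 60/4 = 15.0

15.0


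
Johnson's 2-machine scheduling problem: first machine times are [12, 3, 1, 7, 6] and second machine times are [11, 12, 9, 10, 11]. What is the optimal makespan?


Apply Johnson's rule:
  Group 1 (a <= b): [(3, 1, 9), (2, 3, 12), (5, 6, 11), (4, 7, 10)]
  Group 2 (a > b): [(1, 12, 11)]
Optimal job order: [3, 2, 5, 4, 1]
Schedule:
  Job 3: M1 done at 1, M2 done at 10
  Job 2: M1 done at 4, M2 done at 22
  Job 5: M1 done at 10, M2 done at 33
  Job 4: M1 done at 17, M2 done at 43
  Job 1: M1 done at 29, M2 done at 54
Makespan = 54

54


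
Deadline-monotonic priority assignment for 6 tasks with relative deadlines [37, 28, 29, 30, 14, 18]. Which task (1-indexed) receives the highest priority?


Sort tasks by relative deadline (ascending):
  Task 5: deadline = 14
  Task 6: deadline = 18
  Task 2: deadline = 28
  Task 3: deadline = 29
  Task 4: deadline = 30
  Task 1: deadline = 37
Priority order (highest first): [5, 6, 2, 3, 4, 1]
Highest priority task = 5

5


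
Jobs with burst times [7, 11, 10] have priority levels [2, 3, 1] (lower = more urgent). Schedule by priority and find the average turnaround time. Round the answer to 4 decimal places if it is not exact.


Sort by priority (ascending = highest first):
Order: [(1, 10), (2, 7), (3, 11)]
Completion times:
  Priority 1, burst=10, C=10
  Priority 2, burst=7, C=17
  Priority 3, burst=11, C=28
Average turnaround = 55/3 = 18.3333

18.3333


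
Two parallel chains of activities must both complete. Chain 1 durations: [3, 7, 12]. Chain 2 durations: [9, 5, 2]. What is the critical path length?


Path A total = 3 + 7 + 12 = 22
Path B total = 9 + 5 + 2 = 16
Critical path = longest path = max(22, 16) = 22

22


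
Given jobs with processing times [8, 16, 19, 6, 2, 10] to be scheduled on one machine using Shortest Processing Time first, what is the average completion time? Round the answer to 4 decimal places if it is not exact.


Sort jobs by processing time (SPT order): [2, 6, 8, 10, 16, 19]
Compute completion times sequentially:
  Job 1: processing = 2, completes at 2
  Job 2: processing = 6, completes at 8
  Job 3: processing = 8, completes at 16
  Job 4: processing = 10, completes at 26
  Job 5: processing = 16, completes at 42
  Job 6: processing = 19, completes at 61
Sum of completion times = 155
Average completion time = 155/6 = 25.8333

25.8333


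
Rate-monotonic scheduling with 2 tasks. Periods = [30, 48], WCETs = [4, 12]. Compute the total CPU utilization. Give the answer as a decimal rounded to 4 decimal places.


Compute individual utilizations (exact fractions):
  Task 1: C/T = 4/30 = 2/15 (approx. 0.1333)
  Task 2: C/T = 12/48 = 1/4 (approx. 0.25)
Total utilization U = 2/15 + 1/4 = 23/60
Rounded to 4 decimal places: U = 0.3833
RM (Liu & Layland) bound for 2 tasks = 0.828427; compare with U = 23/60 (approx. 0.383333)
U <= bound, so schedulable by RM sufficient condition.

0.3833


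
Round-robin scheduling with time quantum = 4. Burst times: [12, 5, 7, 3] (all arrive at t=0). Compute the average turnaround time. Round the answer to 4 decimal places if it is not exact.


Time quantum = 4
Execution trace:
  J1 runs 4 units, time = 4
  J2 runs 4 units, time = 8
  J3 runs 4 units, time = 12
  J4 runs 3 units, time = 15
  J1 runs 4 units, time = 19
  J2 runs 1 units, time = 20
  J3 runs 3 units, time = 23
  J1 runs 4 units, time = 27
Finish times: [27, 20, 23, 15]
Average turnaround = 85/4 = 21.25

21.25


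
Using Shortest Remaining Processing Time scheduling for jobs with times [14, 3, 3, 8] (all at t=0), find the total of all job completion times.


Since all jobs arrive at t=0, SRPT equals SPT ordering.
SPT order: [3, 3, 8, 14]
Completion times:
  Job 1: p=3, C=3
  Job 2: p=3, C=6
  Job 3: p=8, C=14
  Job 4: p=14, C=28
Total completion time = 3 + 6 + 14 + 28 = 51

51


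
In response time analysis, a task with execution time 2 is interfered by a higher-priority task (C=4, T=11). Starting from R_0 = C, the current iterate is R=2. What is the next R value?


R_next = C + ceil(R_prev / T_hp) * C_hp
ceil(2 / 11) = ceil(0.1818) = 1
Interference = 1 * 4 = 4
R_next = 2 + 4 = 6

6


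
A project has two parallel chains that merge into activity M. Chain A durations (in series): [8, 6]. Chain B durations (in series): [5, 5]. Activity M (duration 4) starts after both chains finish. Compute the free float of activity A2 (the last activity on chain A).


ES(A2) = sum of predecessors on chain A = 8
EF(A2) = ES + duration = 8 + 6 = 14
Successor of A2 is M. ES(M) = max(sum(A), sum(B)) = max(14, 10) = 14
Free float = ES(successor) - EF(current) = 14 - 14 = 0

0


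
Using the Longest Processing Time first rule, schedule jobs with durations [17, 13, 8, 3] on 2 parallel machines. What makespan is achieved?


Sort jobs in decreasing order (LPT): [17, 13, 8, 3]
Assign each job to the least loaded machine:
  Machine 1: jobs [17, 3], load = 20
  Machine 2: jobs [13, 8], load = 21
Makespan = max load = 21

21


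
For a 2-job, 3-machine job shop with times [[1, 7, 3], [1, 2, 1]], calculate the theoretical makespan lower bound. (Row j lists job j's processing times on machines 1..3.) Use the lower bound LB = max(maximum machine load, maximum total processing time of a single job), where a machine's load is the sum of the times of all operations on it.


Machine loads:
  Machine 1: 1 + 1 = 2
  Machine 2: 7 + 2 = 9
  Machine 3: 3 + 1 = 4
Max machine load = 9
Job totals:
  Job 1: 11
  Job 2: 4
Max job total = 11
Lower bound = max(9, 11) = 11

11


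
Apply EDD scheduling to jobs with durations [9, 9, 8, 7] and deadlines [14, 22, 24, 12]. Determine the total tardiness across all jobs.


Sort by due date (EDD order): [(7, 12), (9, 14), (9, 22), (8, 24)]
Compute completion times and tardiness:
  Job 1: p=7, d=12, C=7, tardiness=max(0,7-12)=0
  Job 2: p=9, d=14, C=16, tardiness=max(0,16-14)=2
  Job 3: p=9, d=22, C=25, tardiness=max(0,25-22)=3
  Job 4: p=8, d=24, C=33, tardiness=max(0,33-24)=9
Total tardiness = 14

14


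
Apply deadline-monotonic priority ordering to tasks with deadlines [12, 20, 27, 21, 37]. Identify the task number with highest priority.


Sort tasks by relative deadline (ascending):
  Task 1: deadline = 12
  Task 2: deadline = 20
  Task 4: deadline = 21
  Task 3: deadline = 27
  Task 5: deadline = 37
Priority order (highest first): [1, 2, 4, 3, 5]
Highest priority task = 1

1


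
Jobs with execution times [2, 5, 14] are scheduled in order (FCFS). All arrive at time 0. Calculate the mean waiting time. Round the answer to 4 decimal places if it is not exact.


FCFS order (as given): [2, 5, 14]
Waiting times:
  Job 1: wait = 0
  Job 2: wait = 2
  Job 3: wait = 7
Sum of waiting times = 9
Average waiting time = 9/3 = 3.0

3.0


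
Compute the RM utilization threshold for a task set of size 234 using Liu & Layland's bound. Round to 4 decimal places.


Compute 2^(1/234) = 1.0029665590
Subtract 1: 1.0029665590 - 1 = 0.0029665590
Multiply by n: 234 * 0.0029665590 = 0.6941748060
Round to 4 dp: 0.6942

0.6942


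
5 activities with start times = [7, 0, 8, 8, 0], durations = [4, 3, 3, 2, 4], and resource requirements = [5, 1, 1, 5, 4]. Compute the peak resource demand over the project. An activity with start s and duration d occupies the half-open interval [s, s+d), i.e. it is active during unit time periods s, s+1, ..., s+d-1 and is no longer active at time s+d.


Each activity i is active on [start_i, start_i + duration_i).
Compute total resource usage per time slot:
  t=0: active resources = [1, 4], total = 5
  t=1: active resources = [1, 4], total = 5
  t=2: active resources = [1, 4], total = 5
  t=3: active resources = [4], total = 4
  t=4: active resources = [], total = 0
  t=5: active resources = [], total = 0
  t=6: active resources = [], total = 0
  t=7: active resources = [5], total = 5
  t=8: active resources = [5, 1, 5], total = 11
  t=9: active resources = [5, 1, 5], total = 11
  t=10: active resources = [5, 1], total = 6
Peak resource demand = 11

11


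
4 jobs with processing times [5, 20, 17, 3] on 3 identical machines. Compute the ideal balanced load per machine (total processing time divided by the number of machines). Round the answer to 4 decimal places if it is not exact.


Total processing time = 5 + 20 + 17 + 3 = 45
Number of machines = 3
Ideal balanced load = 45 / 3 = 15.0

15.0


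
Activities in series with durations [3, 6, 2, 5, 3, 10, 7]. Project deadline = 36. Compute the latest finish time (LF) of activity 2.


LF(activity 2) = deadline - sum of successor durations
Successors: activities 3 through 7 with durations [2, 5, 3, 10, 7]
Sum of successor durations = 27
LF = 36 - 27 = 9

9


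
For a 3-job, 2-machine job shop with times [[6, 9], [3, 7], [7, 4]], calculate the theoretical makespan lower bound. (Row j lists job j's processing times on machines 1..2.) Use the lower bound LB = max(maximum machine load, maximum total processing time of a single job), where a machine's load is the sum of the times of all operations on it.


Machine loads:
  Machine 1: 6 + 3 + 7 = 16
  Machine 2: 9 + 7 + 4 = 20
Max machine load = 20
Job totals:
  Job 1: 15
  Job 2: 10
  Job 3: 11
Max job total = 15
Lower bound = max(20, 15) = 20

20


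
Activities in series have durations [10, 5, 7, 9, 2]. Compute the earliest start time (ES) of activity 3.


Activity 3 starts after activities 1 through 2 complete.
Predecessor durations: [10, 5]
ES = 10 + 5 = 15

15


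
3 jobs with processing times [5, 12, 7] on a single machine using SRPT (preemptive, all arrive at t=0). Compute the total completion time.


Since all jobs arrive at t=0, SRPT equals SPT ordering.
SPT order: [5, 7, 12]
Completion times:
  Job 1: p=5, C=5
  Job 2: p=7, C=12
  Job 3: p=12, C=24
Total completion time = 5 + 12 + 24 = 41

41


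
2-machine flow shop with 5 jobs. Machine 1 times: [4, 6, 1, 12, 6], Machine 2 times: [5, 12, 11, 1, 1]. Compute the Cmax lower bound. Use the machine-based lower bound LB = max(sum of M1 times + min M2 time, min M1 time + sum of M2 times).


LB1 = sum(M1 times) + min(M2 times) = 29 + 1 = 30
LB2 = min(M1 times) + sum(M2 times) = 1 + 30 = 31
Lower bound = max(LB1, LB2) = max(30, 31) = 31

31


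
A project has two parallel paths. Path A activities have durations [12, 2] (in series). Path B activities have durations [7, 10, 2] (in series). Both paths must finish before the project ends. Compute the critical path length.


Path A total = 12 + 2 = 14
Path B total = 7 + 10 + 2 = 19
Critical path = longest path = max(14, 19) = 19

19


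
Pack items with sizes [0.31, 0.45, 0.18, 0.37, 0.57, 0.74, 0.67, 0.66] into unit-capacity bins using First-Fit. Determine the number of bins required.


Place items sequentially using First-Fit:
  Item 0.31 -> new Bin 1
  Item 0.45 -> Bin 1 (now 0.76)
  Item 0.18 -> Bin 1 (now 0.94)
  Item 0.37 -> new Bin 2
  Item 0.57 -> Bin 2 (now 0.94)
  Item 0.74 -> new Bin 3
  Item 0.67 -> new Bin 4
  Item 0.66 -> new Bin 5
Total bins used = 5

5


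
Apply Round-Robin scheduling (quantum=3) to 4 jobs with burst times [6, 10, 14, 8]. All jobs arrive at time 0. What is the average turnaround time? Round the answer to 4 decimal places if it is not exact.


Time quantum = 3
Execution trace:
  J1 runs 3 units, time = 3
  J2 runs 3 units, time = 6
  J3 runs 3 units, time = 9
  J4 runs 3 units, time = 12
  J1 runs 3 units, time = 15
  J2 runs 3 units, time = 18
  J3 runs 3 units, time = 21
  J4 runs 3 units, time = 24
  J2 runs 3 units, time = 27
  J3 runs 3 units, time = 30
  J4 runs 2 units, time = 32
  J2 runs 1 units, time = 33
  J3 runs 3 units, time = 36
  J3 runs 2 units, time = 38
Finish times: [15, 33, 38, 32]
Average turnaround = 118/4 = 29.5

29.5


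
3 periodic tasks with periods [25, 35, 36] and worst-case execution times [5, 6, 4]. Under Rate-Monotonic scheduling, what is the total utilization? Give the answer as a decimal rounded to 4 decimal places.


Compute individual utilizations (exact fractions):
  Task 1: C/T = 5/25 = 1/5 (approx. 0.2)
  Task 2: C/T = 6/35 (approx. 0.1714)
  Task 3: C/T = 4/36 = 1/9 (approx. 0.1111)
Total utilization U = 1/5 + 6/35 + 1/9 = 152/315
Rounded to 4 decimal places: U = 0.4825
RM (Liu & Layland) bound for 3 tasks = 0.779763; compare with U = 152/315 (approx. 0.482540)
U <= bound, so schedulable by RM sufficient condition.

0.4825


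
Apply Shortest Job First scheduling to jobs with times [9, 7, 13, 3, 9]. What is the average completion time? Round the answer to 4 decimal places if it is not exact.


SJF order (ascending): [3, 7, 9, 9, 13]
Completion times:
  Job 1: burst=3, C=3
  Job 2: burst=7, C=10
  Job 3: burst=9, C=19
  Job 4: burst=9, C=28
  Job 5: burst=13, C=41
Average completion = 101/5 = 20.2

20.2


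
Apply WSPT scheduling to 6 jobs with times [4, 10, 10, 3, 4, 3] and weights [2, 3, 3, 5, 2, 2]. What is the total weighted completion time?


Compute p/w ratios and sort ascending (WSPT): [(3, 5), (3, 2), (4, 2), (4, 2), (10, 3), (10, 3)]
Compute weighted completion times:
  Job (p=3,w=5): C=3, w*C=5*3=15
  Job (p=3,w=2): C=6, w*C=2*6=12
  Job (p=4,w=2): C=10, w*C=2*10=20
  Job (p=4,w=2): C=14, w*C=2*14=28
  Job (p=10,w=3): C=24, w*C=3*24=72
  Job (p=10,w=3): C=34, w*C=3*34=102
Total weighted completion time = 249

249


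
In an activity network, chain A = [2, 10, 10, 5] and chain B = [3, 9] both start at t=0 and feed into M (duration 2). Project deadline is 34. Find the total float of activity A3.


Forward pass: ES(A3) = sum of predecessors on chain A = 12
EF = ES + duration = 12 + 10 = 22
Backward pass: LF(M) = deadline = 34; LS(M) = 34 - 2 = 32
LF(A3) = LS(M) - sum(successors on chain A) = 32 - 5 = 27
LS = LF - duration = 27 - 10 = 17
Total float = LS - ES = 17 - 12 = 5

5


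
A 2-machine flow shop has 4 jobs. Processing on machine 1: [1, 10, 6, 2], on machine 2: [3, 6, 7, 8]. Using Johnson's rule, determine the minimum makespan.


Apply Johnson's rule:
  Group 1 (a <= b): [(1, 1, 3), (4, 2, 8), (3, 6, 7)]
  Group 2 (a > b): [(2, 10, 6)]
Optimal job order: [1, 4, 3, 2]
Schedule:
  Job 1: M1 done at 1, M2 done at 4
  Job 4: M1 done at 3, M2 done at 12
  Job 3: M1 done at 9, M2 done at 19
  Job 2: M1 done at 19, M2 done at 25
Makespan = 25

25


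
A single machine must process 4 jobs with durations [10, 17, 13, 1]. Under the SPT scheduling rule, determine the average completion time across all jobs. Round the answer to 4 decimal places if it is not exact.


Sort jobs by processing time (SPT order): [1, 10, 13, 17]
Compute completion times sequentially:
  Job 1: processing = 1, completes at 1
  Job 2: processing = 10, completes at 11
  Job 3: processing = 13, completes at 24
  Job 4: processing = 17, completes at 41
Sum of completion times = 77
Average completion time = 77/4 = 19.25

19.25


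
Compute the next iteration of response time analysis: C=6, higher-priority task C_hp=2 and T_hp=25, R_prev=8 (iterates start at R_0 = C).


R_next = C + ceil(R_prev / T_hp) * C_hp
ceil(8 / 25) = ceil(0.32) = 1
Interference = 1 * 2 = 2
R_next = 6 + 2 = 8
R_next = R_prev, so the iteration has converged (response time = 8).

8


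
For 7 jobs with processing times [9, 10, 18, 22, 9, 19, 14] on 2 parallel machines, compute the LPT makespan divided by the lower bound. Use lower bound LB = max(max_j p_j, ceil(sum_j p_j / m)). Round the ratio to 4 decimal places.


LPT order: [22, 19, 18, 14, 10, 9, 9]
Machine loads after assignment: [55, 46]
LPT makespan = 55
Lower bound = max(max_job, ceil(total/2)) = max(22, 51) = 51
Ratio = 55 / 51 = 1.0784

1.0784


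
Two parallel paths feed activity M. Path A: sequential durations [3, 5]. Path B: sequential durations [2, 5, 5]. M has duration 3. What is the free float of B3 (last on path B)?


ES(B3) = sum of predecessors on chain B = 7
EF(B3) = ES + duration = 7 + 5 = 12
Successor of B3 is M. ES(M) = max(sum(A), sum(B)) = max(8, 12) = 12
Free float = ES(successor) - EF(current) = 12 - 12 = 0

0


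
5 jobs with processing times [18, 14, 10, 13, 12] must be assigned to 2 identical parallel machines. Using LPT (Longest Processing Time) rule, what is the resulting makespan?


Sort jobs in decreasing order (LPT): [18, 14, 13, 12, 10]
Assign each job to the least loaded machine:
  Machine 1: jobs [18, 12], load = 30
  Machine 2: jobs [14, 13, 10], load = 37
Makespan = max load = 37

37


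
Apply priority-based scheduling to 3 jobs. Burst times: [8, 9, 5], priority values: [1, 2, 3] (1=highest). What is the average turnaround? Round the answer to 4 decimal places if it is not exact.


Sort by priority (ascending = highest first):
Order: [(1, 8), (2, 9), (3, 5)]
Completion times:
  Priority 1, burst=8, C=8
  Priority 2, burst=9, C=17
  Priority 3, burst=5, C=22
Average turnaround = 47/3 = 15.6667

15.6667


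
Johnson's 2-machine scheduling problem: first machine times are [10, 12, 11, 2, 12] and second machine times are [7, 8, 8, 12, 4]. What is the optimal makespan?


Apply Johnson's rule:
  Group 1 (a <= b): [(4, 2, 12)]
  Group 2 (a > b): [(2, 12, 8), (3, 11, 8), (1, 10, 7), (5, 12, 4)]
Optimal job order: [4, 2, 3, 1, 5]
Schedule:
  Job 4: M1 done at 2, M2 done at 14
  Job 2: M1 done at 14, M2 done at 22
  Job 3: M1 done at 25, M2 done at 33
  Job 1: M1 done at 35, M2 done at 42
  Job 5: M1 done at 47, M2 done at 51
Makespan = 51

51


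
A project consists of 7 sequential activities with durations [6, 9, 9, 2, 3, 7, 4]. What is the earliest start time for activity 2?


Activity 2 starts after activities 1 through 1 complete.
Predecessor durations: [6]
ES = 6 = 6

6


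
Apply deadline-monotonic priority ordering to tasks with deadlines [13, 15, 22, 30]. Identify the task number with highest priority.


Sort tasks by relative deadline (ascending):
  Task 1: deadline = 13
  Task 2: deadline = 15
  Task 3: deadline = 22
  Task 4: deadline = 30
Priority order (highest first): [1, 2, 3, 4]
Highest priority task = 1

1


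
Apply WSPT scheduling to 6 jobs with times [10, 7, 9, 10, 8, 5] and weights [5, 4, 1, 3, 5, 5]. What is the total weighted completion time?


Compute p/w ratios and sort ascending (WSPT): [(5, 5), (8, 5), (7, 4), (10, 5), (10, 3), (9, 1)]
Compute weighted completion times:
  Job (p=5,w=5): C=5, w*C=5*5=25
  Job (p=8,w=5): C=13, w*C=5*13=65
  Job (p=7,w=4): C=20, w*C=4*20=80
  Job (p=10,w=5): C=30, w*C=5*30=150
  Job (p=10,w=3): C=40, w*C=3*40=120
  Job (p=9,w=1): C=49, w*C=1*49=49
Total weighted completion time = 489

489


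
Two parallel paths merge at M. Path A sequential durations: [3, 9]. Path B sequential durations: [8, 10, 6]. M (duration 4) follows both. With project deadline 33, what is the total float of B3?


Forward pass: ES(B3) = sum of predecessors on chain B = 18
EF = ES + duration = 18 + 6 = 24
Backward pass: LF(M) = deadline = 33; LS(M) = 33 - 4 = 29
LF(B3) = LS(M) - sum(successors on chain B) = 29 - 0 = 29
LS = LF - duration = 29 - 6 = 23
Total float = LS - ES = 23 - 18 = 5

5


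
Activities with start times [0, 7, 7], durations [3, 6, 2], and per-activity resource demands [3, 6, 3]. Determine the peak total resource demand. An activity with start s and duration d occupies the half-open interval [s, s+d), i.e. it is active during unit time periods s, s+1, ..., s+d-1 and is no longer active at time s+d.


Each activity i is active on [start_i, start_i + duration_i).
Compute total resource usage per time slot:
  t=0: active resources = [3], total = 3
  t=1: active resources = [3], total = 3
  t=2: active resources = [3], total = 3
  t=3: active resources = [], total = 0
  t=4: active resources = [], total = 0
  t=5: active resources = [], total = 0
  t=6: active resources = [], total = 0
  t=7: active resources = [6, 3], total = 9
  t=8: active resources = [6, 3], total = 9
  t=9: active resources = [6], total = 6
  t=10: active resources = [6], total = 6
  t=11: active resources = [6], total = 6
  t=12: active resources = [6], total = 6
Peak resource demand = 9

9


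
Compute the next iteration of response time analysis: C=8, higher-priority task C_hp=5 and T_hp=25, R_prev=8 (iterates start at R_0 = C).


R_next = C + ceil(R_prev / T_hp) * C_hp
ceil(8 / 25) = ceil(0.32) = 1
Interference = 1 * 5 = 5
R_next = 8 + 5 = 13

13


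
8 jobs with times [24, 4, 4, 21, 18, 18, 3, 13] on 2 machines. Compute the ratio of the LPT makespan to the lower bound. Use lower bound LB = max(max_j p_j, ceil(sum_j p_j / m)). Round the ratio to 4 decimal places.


LPT order: [24, 21, 18, 18, 13, 4, 4, 3]
Machine loads after assignment: [53, 52]
LPT makespan = 53
Lower bound = max(max_job, ceil(total/2)) = max(24, 53) = 53
Ratio = 53 / 53 = 1.0

1.0


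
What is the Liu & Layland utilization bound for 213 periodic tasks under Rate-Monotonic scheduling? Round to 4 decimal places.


Compute 2^(1/213) = 1.0032595128
Subtract 1: 1.0032595128 - 1 = 0.0032595128
Multiply by n: 213 * 0.0032595128 = 0.6942762264
Round to 4 dp: 0.6943

0.6943


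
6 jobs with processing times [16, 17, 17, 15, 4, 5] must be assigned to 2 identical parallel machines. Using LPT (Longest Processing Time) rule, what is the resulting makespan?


Sort jobs in decreasing order (LPT): [17, 17, 16, 15, 5, 4]
Assign each job to the least loaded machine:
  Machine 1: jobs [17, 16, 4], load = 37
  Machine 2: jobs [17, 15, 5], load = 37
Makespan = max load = 37

37


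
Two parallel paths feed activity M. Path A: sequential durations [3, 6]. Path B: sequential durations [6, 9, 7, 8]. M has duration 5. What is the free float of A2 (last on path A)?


ES(A2) = sum of predecessors on chain A = 3
EF(A2) = ES + duration = 3 + 6 = 9
Successor of A2 is M. ES(M) = max(sum(A), sum(B)) = max(9, 30) = 30
Free float = ES(successor) - EF(current) = 30 - 9 = 21

21


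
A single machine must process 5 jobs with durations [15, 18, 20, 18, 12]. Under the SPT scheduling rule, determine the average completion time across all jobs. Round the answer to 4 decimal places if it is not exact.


Sort jobs by processing time (SPT order): [12, 15, 18, 18, 20]
Compute completion times sequentially:
  Job 1: processing = 12, completes at 12
  Job 2: processing = 15, completes at 27
  Job 3: processing = 18, completes at 45
  Job 4: processing = 18, completes at 63
  Job 5: processing = 20, completes at 83
Sum of completion times = 230
Average completion time = 230/5 = 46.0

46.0


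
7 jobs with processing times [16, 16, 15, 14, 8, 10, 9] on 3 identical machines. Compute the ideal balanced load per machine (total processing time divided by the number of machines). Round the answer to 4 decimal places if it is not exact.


Total processing time = 16 + 16 + 15 + 14 + 8 + 10 + 9 = 88
Number of machines = 3
Ideal balanced load = 88 / 3 = 29.3333

29.3333


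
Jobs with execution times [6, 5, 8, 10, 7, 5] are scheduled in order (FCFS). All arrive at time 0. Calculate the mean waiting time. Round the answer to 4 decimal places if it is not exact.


FCFS order (as given): [6, 5, 8, 10, 7, 5]
Waiting times:
  Job 1: wait = 0
  Job 2: wait = 6
  Job 3: wait = 11
  Job 4: wait = 19
  Job 5: wait = 29
  Job 6: wait = 36
Sum of waiting times = 101
Average waiting time = 101/6 = 16.8333

16.8333


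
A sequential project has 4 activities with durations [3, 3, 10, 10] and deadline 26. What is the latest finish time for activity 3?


LF(activity 3) = deadline - sum of successor durations
Successors: activities 4 through 4 with durations [10]
Sum of successor durations = 10
LF = 26 - 10 = 16

16


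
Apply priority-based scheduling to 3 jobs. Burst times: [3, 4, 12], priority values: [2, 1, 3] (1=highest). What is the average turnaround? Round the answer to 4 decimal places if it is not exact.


Sort by priority (ascending = highest first):
Order: [(1, 4), (2, 3), (3, 12)]
Completion times:
  Priority 1, burst=4, C=4
  Priority 2, burst=3, C=7
  Priority 3, burst=12, C=19
Average turnaround = 30/3 = 10.0

10.0


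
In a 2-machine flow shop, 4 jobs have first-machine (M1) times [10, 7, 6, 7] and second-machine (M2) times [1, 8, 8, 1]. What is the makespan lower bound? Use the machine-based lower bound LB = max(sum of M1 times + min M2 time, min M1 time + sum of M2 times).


LB1 = sum(M1 times) + min(M2 times) = 30 + 1 = 31
LB2 = min(M1 times) + sum(M2 times) = 6 + 18 = 24
Lower bound = max(LB1, LB2) = max(31, 24) = 31

31


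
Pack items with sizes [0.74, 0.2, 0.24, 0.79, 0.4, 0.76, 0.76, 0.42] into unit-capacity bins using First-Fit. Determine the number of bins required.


Place items sequentially using First-Fit:
  Item 0.74 -> new Bin 1
  Item 0.2 -> Bin 1 (now 0.94)
  Item 0.24 -> new Bin 2
  Item 0.79 -> new Bin 3
  Item 0.4 -> Bin 2 (now 0.64)
  Item 0.76 -> new Bin 4
  Item 0.76 -> new Bin 5
  Item 0.42 -> new Bin 6
Total bins used = 6

6


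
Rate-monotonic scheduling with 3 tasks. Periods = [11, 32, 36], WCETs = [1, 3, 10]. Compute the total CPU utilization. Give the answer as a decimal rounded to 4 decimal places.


Compute individual utilizations (exact fractions):
  Task 1: C/T = 1/11 (approx. 0.0909)
  Task 2: C/T = 3/32 (approx. 0.0938)
  Task 3: C/T = 10/36 = 5/18 (approx. 0.2778)
Total utilization U = 1/11 + 3/32 + 5/18 = 1465/3168
Rounded to 4 decimal places: U = 0.4624
RM (Liu & Layland) bound for 3 tasks = 0.779763; compare with U = 1465/3168 (approx. 0.462437)
U <= bound, so schedulable by RM sufficient condition.

0.4624


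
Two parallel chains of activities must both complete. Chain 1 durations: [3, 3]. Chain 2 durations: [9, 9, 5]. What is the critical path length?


Path A total = 3 + 3 = 6
Path B total = 9 + 9 + 5 = 23
Critical path = longest path = max(6, 23) = 23

23


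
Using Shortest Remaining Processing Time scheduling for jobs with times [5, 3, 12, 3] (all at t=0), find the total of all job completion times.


Since all jobs arrive at t=0, SRPT equals SPT ordering.
SPT order: [3, 3, 5, 12]
Completion times:
  Job 1: p=3, C=3
  Job 2: p=3, C=6
  Job 3: p=5, C=11
  Job 4: p=12, C=23
Total completion time = 3 + 6 + 11 + 23 = 43

43


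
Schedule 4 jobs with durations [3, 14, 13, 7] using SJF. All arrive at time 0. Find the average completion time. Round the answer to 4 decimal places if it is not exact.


SJF order (ascending): [3, 7, 13, 14]
Completion times:
  Job 1: burst=3, C=3
  Job 2: burst=7, C=10
  Job 3: burst=13, C=23
  Job 4: burst=14, C=37
Average completion = 73/4 = 18.25

18.25


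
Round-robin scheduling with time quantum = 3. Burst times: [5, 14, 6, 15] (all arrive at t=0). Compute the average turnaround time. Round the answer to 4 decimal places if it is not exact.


Time quantum = 3
Execution trace:
  J1 runs 3 units, time = 3
  J2 runs 3 units, time = 6
  J3 runs 3 units, time = 9
  J4 runs 3 units, time = 12
  J1 runs 2 units, time = 14
  J2 runs 3 units, time = 17
  J3 runs 3 units, time = 20
  J4 runs 3 units, time = 23
  J2 runs 3 units, time = 26
  J4 runs 3 units, time = 29
  J2 runs 3 units, time = 32
  J4 runs 3 units, time = 35
  J2 runs 2 units, time = 37
  J4 runs 3 units, time = 40
Finish times: [14, 37, 20, 40]
Average turnaround = 111/4 = 27.75

27.75


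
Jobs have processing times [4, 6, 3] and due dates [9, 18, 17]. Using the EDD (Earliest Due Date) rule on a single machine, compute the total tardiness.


Sort by due date (EDD order): [(4, 9), (3, 17), (6, 18)]
Compute completion times and tardiness:
  Job 1: p=4, d=9, C=4, tardiness=max(0,4-9)=0
  Job 2: p=3, d=17, C=7, tardiness=max(0,7-17)=0
  Job 3: p=6, d=18, C=13, tardiness=max(0,13-18)=0
Total tardiness = 0

0


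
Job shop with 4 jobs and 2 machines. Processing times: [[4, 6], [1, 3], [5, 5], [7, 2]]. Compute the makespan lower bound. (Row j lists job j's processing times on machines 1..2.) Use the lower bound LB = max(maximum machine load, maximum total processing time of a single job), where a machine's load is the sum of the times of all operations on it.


Machine loads:
  Machine 1: 4 + 1 + 5 + 7 = 17
  Machine 2: 6 + 3 + 5 + 2 = 16
Max machine load = 17
Job totals:
  Job 1: 10
  Job 2: 4
  Job 3: 10
  Job 4: 9
Max job total = 10
Lower bound = max(17, 10) = 17

17


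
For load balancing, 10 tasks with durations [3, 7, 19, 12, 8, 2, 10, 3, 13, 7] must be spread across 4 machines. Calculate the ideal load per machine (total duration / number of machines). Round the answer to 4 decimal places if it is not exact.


Total processing time = 3 + 7 + 19 + 12 + 8 + 2 + 10 + 3 + 13 + 7 = 84
Number of machines = 4
Ideal balanced load = 84 / 4 = 21.0

21.0


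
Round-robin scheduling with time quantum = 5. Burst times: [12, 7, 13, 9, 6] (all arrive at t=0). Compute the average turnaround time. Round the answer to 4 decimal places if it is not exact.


Time quantum = 5
Execution trace:
  J1 runs 5 units, time = 5
  J2 runs 5 units, time = 10
  J3 runs 5 units, time = 15
  J4 runs 5 units, time = 20
  J5 runs 5 units, time = 25
  J1 runs 5 units, time = 30
  J2 runs 2 units, time = 32
  J3 runs 5 units, time = 37
  J4 runs 4 units, time = 41
  J5 runs 1 units, time = 42
  J1 runs 2 units, time = 44
  J3 runs 3 units, time = 47
Finish times: [44, 32, 47, 41, 42]
Average turnaround = 206/5 = 41.2

41.2


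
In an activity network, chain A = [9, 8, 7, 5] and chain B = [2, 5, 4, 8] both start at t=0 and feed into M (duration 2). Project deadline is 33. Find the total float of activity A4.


Forward pass: ES(A4) = sum of predecessors on chain A = 24
EF = ES + duration = 24 + 5 = 29
Backward pass: LF(M) = deadline = 33; LS(M) = 33 - 2 = 31
LF(A4) = LS(M) - sum(successors on chain A) = 31 - 0 = 31
LS = LF - duration = 31 - 5 = 26
Total float = LS - ES = 26 - 24 = 2

2
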